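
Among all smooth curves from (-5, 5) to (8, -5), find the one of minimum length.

Arc-length functional: J[y] = ∫ sqrt(1 + (y')^2) dx.
Lagrangian L = sqrt(1 + (y')^2) has no explicit y dependence, so ∂L/∂y = 0 and the Euler-Lagrange equation gives
    d/dx( y' / sqrt(1 + (y')^2) ) = 0  ⇒  y' / sqrt(1 + (y')^2) = const.
Hence y' is constant, so y(x) is affine.
Fitting the endpoints (-5, 5) and (8, -5):
    slope m = ((-5) − 5) / (8 − (-5)) = -10/13,
    intercept c = 5 − m·(-5) = 15/13.
Extremal: y(x) = (-10/13) x + 15/13.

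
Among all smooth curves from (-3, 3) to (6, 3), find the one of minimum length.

Arc-length functional: J[y] = ∫ sqrt(1 + (y')^2) dx.
Lagrangian L = sqrt(1 + (y')^2) has no explicit y dependence, so ∂L/∂y = 0 and the Euler-Lagrange equation gives
    d/dx( y' / sqrt(1 + (y')^2) ) = 0  ⇒  y' / sqrt(1 + (y')^2) = const.
Hence y' is constant, so y(x) is affine.
Fitting the endpoints (-3, 3) and (6, 3):
    slope m = (3 − 3) / (6 − (-3)) = 0,
    intercept c = 3 − m·(-3) = 3.
Extremal: y(x) = 3.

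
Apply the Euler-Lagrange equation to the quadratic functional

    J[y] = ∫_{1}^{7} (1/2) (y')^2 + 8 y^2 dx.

The Lagrangian is L = (1/2) (y')^2 + 8 y^2.
Compute ∂L/∂y = 16y, ∂L/∂y' = y'.
The Euler-Lagrange equation d/dx(∂L/∂y') − ∂L/∂y = 0 reduces to
    y'' − 16 y = 0.
Its general solution is
    y(x) = A e^(4x) + B e^(−4x),
with A, B fixed by the endpoint conditions.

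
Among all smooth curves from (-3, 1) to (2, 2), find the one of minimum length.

Arc-length functional: J[y] = ∫ sqrt(1 + (y')^2) dx.
Lagrangian L = sqrt(1 + (y')^2) has no explicit y dependence, so ∂L/∂y = 0 and the Euler-Lagrange equation gives
    d/dx( y' / sqrt(1 + (y')^2) ) = 0  ⇒  y' / sqrt(1 + (y')^2) = const.
Hence y' is constant, so y(x) is affine.
Fitting the endpoints (-3, 1) and (2, 2):
    slope m = (2 − 1) / (2 − (-3)) = 1/5,
    intercept c = 1 − m·(-3) = 8/5.
Extremal: y(x) = (1/5) x + 8/5.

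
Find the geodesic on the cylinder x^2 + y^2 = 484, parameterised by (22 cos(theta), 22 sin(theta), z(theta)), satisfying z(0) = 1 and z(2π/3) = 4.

Parameterise the cylinder of radius R = 22 as
    r(θ) = (22 cos θ, 22 sin θ, z(θ)).
The arc-length element is
    ds = sqrt(484 + (dz/dθ)^2) dθ,
so the Lagrangian is L = sqrt(484 + z'^2).
L depends on z' only, not on z or θ, so ∂L/∂z = 0 and
    ∂L/∂z' = z' / sqrt(484 + z'^2).
The Euler-Lagrange equation gives
    d/dθ( z' / sqrt(484 + z'^2) ) = 0,
so z' is constant. Integrating once:
    z(θ) = a θ + b,
a helix on the cylinder (a straight line when the cylinder is unrolled). The constants a, b are determined by the endpoint conditions.
With endpoint conditions z(0) = 1 and z(2π/3) = 4: from z(0) = b we get b = 1, and a·2π/3 + 1 = 4 gives a = 9/(2π), so
    z(θ) = (9/(2π)) θ + 1.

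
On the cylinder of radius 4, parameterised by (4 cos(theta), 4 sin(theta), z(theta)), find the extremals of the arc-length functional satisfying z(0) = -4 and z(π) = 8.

Parameterise the cylinder of radius R = 4 as
    r(θ) = (4 cos θ, 4 sin θ, z(θ)).
The arc-length element is
    ds = sqrt(16 + (dz/dθ)^2) dθ,
so the Lagrangian is L = sqrt(16 + z'^2).
L depends on z' only, not on z or θ, so ∂L/∂z = 0 and
    ∂L/∂z' = z' / sqrt(16 + z'^2).
The Euler-Lagrange equation gives
    d/dθ( z' / sqrt(16 + z'^2) ) = 0,
so z' is constant. Integrating once:
    z(θ) = a θ + b,
a helix on the cylinder (a straight line when the cylinder is unrolled). The constants a, b are determined by the endpoint conditions.
With endpoint conditions z(0) = -4 and z(π) = 8: from z(0) = b we get b = -4, and a·π + -4 = 8 gives a = 12/π, so
    z(θ) = (12/π) θ − 4.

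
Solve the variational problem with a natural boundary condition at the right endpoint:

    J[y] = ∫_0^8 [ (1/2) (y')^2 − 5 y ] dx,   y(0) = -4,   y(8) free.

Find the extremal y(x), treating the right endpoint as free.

The Lagrangian L = (1/2) (y')^2 − 5 y gives
    ∂L/∂y = −5,   ∂L/∂y' = y'.
Euler-Lagrange: d/dx(y') − (−5) = 0, i.e. y'' + 5 = 0, so
    y(x) = −(5/2) x^2 + C1 x + C2.
Fixed left endpoint y(0) = -4 ⇒ C2 = -4.
The right endpoint x = 8 is free, so the natural (transversality) condition is ∂L/∂y' |_{x=8} = 0, i.e. y'(8) = 0.
Compute y'(x) = −5 x + C1, so y'(8) = −40 + C1 = 0 ⇒ C1 = 40.
Therefore the extremal is
    y(x) = −(5/2) x^2 + 40 x − 4.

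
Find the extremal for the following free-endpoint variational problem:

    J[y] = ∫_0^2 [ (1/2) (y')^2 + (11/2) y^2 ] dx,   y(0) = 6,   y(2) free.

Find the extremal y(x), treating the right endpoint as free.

The Lagrangian L = (1/2) (y')^2 + (11/2) y^2 gives
    ∂L/∂y = 11 y,   ∂L/∂y' = y'.
Euler-Lagrange: y'' − 11 y = 0.
With k = sqrt(11), the general solution is
    y(x) = A cosh(sqrt(11) x) + B sinh(sqrt(11) x).
Fixed left endpoint y(0) = 6 ⇒ A = 6.
The right endpoint x = 2 is free, so the natural (transversality) condition is ∂L/∂y' |_{x=2} = 0, i.e. y'(2) = 0.
Compute y'(x) = A k sinh(k x) + B k cosh(k x), so
    y'(2) = A k sinh(k·2) + B k cosh(k·2) = 0
    ⇒ B = −A tanh(k·2) = − 6 tanh(sqrt(11)·2).
Therefore the extremal is
    y(x) = 6 cosh(sqrt(11) x) − 6 tanh(sqrt(11)·2) sinh(sqrt(11) x).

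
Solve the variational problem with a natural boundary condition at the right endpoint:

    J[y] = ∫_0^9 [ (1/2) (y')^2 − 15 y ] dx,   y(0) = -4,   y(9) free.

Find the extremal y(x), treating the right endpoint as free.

The Lagrangian L = (1/2) (y')^2 − 15 y gives
    ∂L/∂y = −15,   ∂L/∂y' = y'.
Euler-Lagrange: d/dx(y') − (−15) = 0, i.e. y'' + 15 = 0, so
    y(x) = −(15/2) x^2 + C1 x + C2.
Fixed left endpoint y(0) = -4 ⇒ C2 = -4.
The right endpoint x = 9 is free, so the natural (transversality) condition is ∂L/∂y' |_{x=9} = 0, i.e. y'(9) = 0.
Compute y'(x) = −15 x + C1, so y'(9) = −135 + C1 = 0 ⇒ C1 = 135.
Therefore the extremal is
    y(x) = −(15/2) x^2 + 135 x − 4.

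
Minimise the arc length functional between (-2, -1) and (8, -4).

Arc-length functional: J[y] = ∫ sqrt(1 + (y')^2) dx.
Lagrangian L = sqrt(1 + (y')^2) has no explicit y dependence, so ∂L/∂y = 0 and the Euler-Lagrange equation gives
    d/dx( y' / sqrt(1 + (y')^2) ) = 0  ⇒  y' / sqrt(1 + (y')^2) = const.
Hence y' is constant, so y(x) is affine.
Fitting the endpoints (-2, -1) and (8, -4):
    slope m = ((-4) − (-1)) / (8 − (-2)) = -3/10,
    intercept c = (-1) − m·(-2) = -8/5.
Extremal: y(x) = (-3/10) x - 8/5.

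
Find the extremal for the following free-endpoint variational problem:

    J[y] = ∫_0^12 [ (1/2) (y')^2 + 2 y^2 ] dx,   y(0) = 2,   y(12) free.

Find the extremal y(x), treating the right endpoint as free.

The Lagrangian L = (1/2) (y')^2 + 2 y^2 gives
    ∂L/∂y = 4 y,   ∂L/∂y' = y'.
Euler-Lagrange: y'' − 4 y = 0.
With k = 2, the general solution is
    y(x) = A cosh(2 x) + B sinh(2 x).
Fixed left endpoint y(0) = 2 ⇒ A = 2.
The right endpoint x = 12 is free, so the natural (transversality) condition is ∂L/∂y' |_{x=12} = 0, i.e. y'(12) = 0.
Compute y'(x) = A k sinh(k x) + B k cosh(k x), so
    y'(12) = A k sinh(k·12) + B k cosh(k·12) = 0
    ⇒ B = −A tanh(k·12) = − 2 tanh(2·12).
Therefore the extremal is
    y(x) = 2 cosh(2 x) − 2 tanh(2·12) sinh(2 x).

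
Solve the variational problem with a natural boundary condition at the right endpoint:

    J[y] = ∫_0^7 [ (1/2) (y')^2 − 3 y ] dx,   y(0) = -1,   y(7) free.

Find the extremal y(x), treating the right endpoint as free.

The Lagrangian L = (1/2) (y')^2 − 3 y gives
    ∂L/∂y = −3,   ∂L/∂y' = y'.
Euler-Lagrange: d/dx(y') − (−3) = 0, i.e. y'' + 3 = 0, so
    y(x) = −(3/2) x^2 + C1 x + C2.
Fixed left endpoint y(0) = -1 ⇒ C2 = -1.
The right endpoint x = 7 is free, so the natural (transversality) condition is ∂L/∂y' |_{x=7} = 0, i.e. y'(7) = 0.
Compute y'(x) = −3 x + C1, so y'(7) = −21 + C1 = 0 ⇒ C1 = 21.
Therefore the extremal is
    y(x) = −(3/2) x^2 + 21 x − 1.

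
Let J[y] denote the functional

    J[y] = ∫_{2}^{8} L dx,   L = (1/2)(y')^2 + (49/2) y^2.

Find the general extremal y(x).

The Lagrangian is L = (1/2)(y')^2 + (49/2) y^2.
∂L/∂y = 49y.
∂L/∂y' = y'.
The Euler-Lagrange equation d/dx(∂L/∂y') − ∂L/∂y = 0 becomes:
    y'' - 49 y = 0
General solution: y(x) = A e^(7x) + B e^(-7x), where A and B are arbitrary constants fixed by the endpoint conditions.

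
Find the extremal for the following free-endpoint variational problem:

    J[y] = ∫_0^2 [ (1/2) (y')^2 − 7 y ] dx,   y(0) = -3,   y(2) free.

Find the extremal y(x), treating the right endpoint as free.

The Lagrangian L = (1/2) (y')^2 − 7 y gives
    ∂L/∂y = −7,   ∂L/∂y' = y'.
Euler-Lagrange: d/dx(y') − (−7) = 0, i.e. y'' + 7 = 0, so
    y(x) = −(7/2) x^2 + C1 x + C2.
Fixed left endpoint y(0) = -3 ⇒ C2 = -3.
The right endpoint x = 2 is free, so the natural (transversality) condition is ∂L/∂y' |_{x=2} = 0, i.e. y'(2) = 0.
Compute y'(x) = −7 x + C1, so y'(2) = −14 + C1 = 0 ⇒ C1 = 14.
Therefore the extremal is
    y(x) = −(7/2) x^2 + 14 x − 3.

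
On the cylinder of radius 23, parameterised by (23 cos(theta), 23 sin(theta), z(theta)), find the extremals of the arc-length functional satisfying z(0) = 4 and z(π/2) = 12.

Parameterise the cylinder of radius R = 23 as
    r(θ) = (23 cos θ, 23 sin θ, z(θ)).
The arc-length element is
    ds = sqrt(529 + (dz/dθ)^2) dθ,
so the Lagrangian is L = sqrt(529 + z'^2).
L depends on z' only, not on z or θ, so ∂L/∂z = 0 and
    ∂L/∂z' = z' / sqrt(529 + z'^2).
The Euler-Lagrange equation gives
    d/dθ( z' / sqrt(529 + z'^2) ) = 0,
so z' is constant. Integrating once:
    z(θ) = a θ + b,
a helix on the cylinder (a straight line when the cylinder is unrolled). The constants a, b are determined by the endpoint conditions.
With endpoint conditions z(0) = 4 and z(π/2) = 12: from z(0) = b we get b = 4, and a·π/2 + 4 = 12 gives a = 16/π, so
    z(θ) = (16/π) θ + 4.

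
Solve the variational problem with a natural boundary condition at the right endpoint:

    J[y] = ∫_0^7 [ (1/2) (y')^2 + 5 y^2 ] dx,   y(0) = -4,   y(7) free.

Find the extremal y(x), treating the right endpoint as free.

The Lagrangian L = (1/2) (y')^2 + 5 y^2 gives
    ∂L/∂y = 10 y,   ∂L/∂y' = y'.
Euler-Lagrange: y'' − 10 y = 0.
With k = sqrt(10), the general solution is
    y(x) = A cosh(sqrt(10) x) + B sinh(sqrt(10) x).
Fixed left endpoint y(0) = -4 ⇒ A = -4.
The right endpoint x = 7 is free, so the natural (transversality) condition is ∂L/∂y' |_{x=7} = 0, i.e. y'(7) = 0.
Compute y'(x) = A k sinh(k x) + B k cosh(k x), so
    y'(7) = A k sinh(k·7) + B k cosh(k·7) = 0
    ⇒ B = −A tanh(k·7) = 4 tanh(sqrt(10)·7).
Therefore the extremal is
    y(x) = −4 cosh(sqrt(10) x) + 4 tanh(sqrt(10)·7) sinh(sqrt(10) x).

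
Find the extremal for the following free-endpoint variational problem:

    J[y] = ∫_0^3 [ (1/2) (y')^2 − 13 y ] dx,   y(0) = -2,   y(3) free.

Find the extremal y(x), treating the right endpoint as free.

The Lagrangian L = (1/2) (y')^2 − 13 y gives
    ∂L/∂y = −13,   ∂L/∂y' = y'.
Euler-Lagrange: d/dx(y') − (−13) = 0, i.e. y'' + 13 = 0, so
    y(x) = −(13/2) x^2 + C1 x + C2.
Fixed left endpoint y(0) = -2 ⇒ C2 = -2.
The right endpoint x = 3 is free, so the natural (transversality) condition is ∂L/∂y' |_{x=3} = 0, i.e. y'(3) = 0.
Compute y'(x) = −13 x + C1, so y'(3) = −39 + C1 = 0 ⇒ C1 = 39.
Therefore the extremal is
    y(x) = −(13/2) x^2 + 39 x − 2.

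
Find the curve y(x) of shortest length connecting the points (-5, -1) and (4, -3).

Arc-length functional: J[y] = ∫ sqrt(1 + (y')^2) dx.
Lagrangian L = sqrt(1 + (y')^2) has no explicit y dependence, so ∂L/∂y = 0 and the Euler-Lagrange equation gives
    d/dx( y' / sqrt(1 + (y')^2) ) = 0  ⇒  y' / sqrt(1 + (y')^2) = const.
Hence y' is constant, so y(x) is affine.
Fitting the endpoints (-5, -1) and (4, -3):
    slope m = ((-3) − (-1)) / (4 − (-5)) = -2/9,
    intercept c = (-1) − m·(-5) = -19/9.
Extremal: y(x) = (-2/9) x - 19/9.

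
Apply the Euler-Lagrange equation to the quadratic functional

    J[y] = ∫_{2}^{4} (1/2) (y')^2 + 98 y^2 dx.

The Lagrangian is L = (1/2) (y')^2 + 98 y^2.
Compute ∂L/∂y = 196y, ∂L/∂y' = y'.
The Euler-Lagrange equation d/dx(∂L/∂y') − ∂L/∂y = 0 reduces to
    y'' − 196 y = 0.
Its general solution is
    y(x) = A e^(14x) + B e^(−14x),
with A, B fixed by the endpoint conditions.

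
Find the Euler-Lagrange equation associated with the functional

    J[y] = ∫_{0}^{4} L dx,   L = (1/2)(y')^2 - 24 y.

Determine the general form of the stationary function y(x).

The Lagrangian is L = (1/2)(y')^2 - 24 y.
∂L/∂y = -24.
∂L/∂y' = y'.
The Euler-Lagrange equation d/dx(∂L/∂y') − ∂L/∂y = 0 becomes:
    y'' + 24 = 0
General solution: y(x) = -12 x^2 + A x + B, where A and B are arbitrary constants fixed by the endpoint conditions.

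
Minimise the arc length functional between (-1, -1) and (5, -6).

Arc-length functional: J[y] = ∫ sqrt(1 + (y')^2) dx.
Lagrangian L = sqrt(1 + (y')^2) has no explicit y dependence, so ∂L/∂y = 0 and the Euler-Lagrange equation gives
    d/dx( y' / sqrt(1 + (y')^2) ) = 0  ⇒  y' / sqrt(1 + (y')^2) = const.
Hence y' is constant, so y(x) is affine.
Fitting the endpoints (-1, -1) and (5, -6):
    slope m = ((-6) − (-1)) / (5 − (-1)) = -5/6,
    intercept c = (-1) − m·(-1) = -11/6.
Extremal: y(x) = (-5/6) x - 11/6.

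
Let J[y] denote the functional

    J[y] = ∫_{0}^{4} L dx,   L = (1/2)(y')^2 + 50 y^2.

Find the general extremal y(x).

The Lagrangian is L = (1/2)(y')^2 + 50 y^2.
∂L/∂y = 100y.
∂L/∂y' = y'.
The Euler-Lagrange equation d/dx(∂L/∂y') − ∂L/∂y = 0 becomes:
    y'' - 100 y = 0
General solution: y(x) = A e^(10x) + B e^(-10x), where A and B are arbitrary constants fixed by the endpoint conditions.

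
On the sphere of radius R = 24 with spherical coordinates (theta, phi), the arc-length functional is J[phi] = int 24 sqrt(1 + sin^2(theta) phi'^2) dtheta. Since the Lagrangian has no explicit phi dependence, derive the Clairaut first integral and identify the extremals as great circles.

On the sphere of radius R = 24 with spherical coordinates (θ, φ), the induced metric is
    ds^2 = 576(dθ^2 + sin^2(θ) dφ^2).
Parameterise by θ; the arc-length functional is
    J[φ] = ∫ 24 sqrt(1 + sin^2(θ) (dφ/dθ)^2) dθ,
so L = 24 sqrt(1 + sin^2(θ) φ'^2). Compute
    ∂L/∂φ = 0  (L has no explicit φ dependence),
    ∂L/∂φ' = 24 sin^2(θ) φ' / sqrt(1 + sin^2(θ) φ'^2).
Since ∂L/∂φ = 0, the Euler-Lagrange equation
    d/dθ(∂L/∂φ') − ∂L/∂φ = 0
reduces to d/dθ(∂L/∂φ') = 0, i.e. the momentum conjugate to φ is conserved:
    24 sin^2(θ) φ' / sqrt(1 + sin^2(θ) φ'^2) = C.
The overall factor of 24 is constant, so dividing through gives Clairaut's relation sin^2(θ) φ' / sqrt(1 + sin^2(θ) φ'^2) = C' (with C' = C/24). Solving for φ' and integrating gives the great-circle family
    cot(θ) = A cos(φ − φ_0),
i.e. the intersection of the sphere with a plane through the origin. The two constants A and φ_0 (equivalently C and one phase) are fixed by the two endpoint conditions.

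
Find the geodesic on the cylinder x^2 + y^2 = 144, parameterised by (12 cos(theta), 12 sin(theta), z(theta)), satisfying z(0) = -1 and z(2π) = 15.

Parameterise the cylinder of radius R = 12 as
    r(θ) = (12 cos θ, 12 sin θ, z(θ)).
The arc-length element is
    ds = sqrt(144 + (dz/dθ)^2) dθ,
so the Lagrangian is L = sqrt(144 + z'^2).
L depends on z' only, not on z or θ, so ∂L/∂z = 0 and
    ∂L/∂z' = z' / sqrt(144 + z'^2).
The Euler-Lagrange equation gives
    d/dθ( z' / sqrt(144 + z'^2) ) = 0,
so z' is constant. Integrating once:
    z(θ) = a θ + b,
a helix on the cylinder (a straight line when the cylinder is unrolled). The constants a, b are determined by the endpoint conditions.
With endpoint conditions z(0) = -1 and z(2π) = 15: from z(0) = b we get b = -1, and a·2π + -1 = 15 gives a = 8/π, so
    z(θ) = (8/π) θ − 1.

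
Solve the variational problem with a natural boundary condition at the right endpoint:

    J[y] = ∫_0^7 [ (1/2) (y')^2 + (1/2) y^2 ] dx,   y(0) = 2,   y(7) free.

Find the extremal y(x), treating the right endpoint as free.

The Lagrangian L = (1/2) (y')^2 + (1/2) y^2 gives
    ∂L/∂y = 1 y,   ∂L/∂y' = y'.
Euler-Lagrange: y'' − y = 0.
With k = 1, the general solution is
    y(x) = A cosh(x) + B sinh(x).
Fixed left endpoint y(0) = 2 ⇒ A = 2.
The right endpoint x = 7 is free, so the natural (transversality) condition is ∂L/∂y' |_{x=7} = 0, i.e. y'(7) = 0.
Compute y'(x) = A k sinh(k x) + B k cosh(k x), so
    y'(7) = A k sinh(k·7) + B k cosh(k·7) = 0
    ⇒ B = −A tanh(k·7) = − 2 tanh(1·7).
Therefore the extremal is
    y(x) = 2 cosh(1 x) − 2 tanh(1·7) sinh(1 x).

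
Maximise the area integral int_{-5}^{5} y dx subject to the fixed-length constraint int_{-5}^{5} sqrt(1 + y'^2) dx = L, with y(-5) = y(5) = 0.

Set up the augmented Lagrangian using a multiplier λ for the length constraint:
    F(y, y') = y − λ sqrt(1 + y'^2).
F has no explicit x dependence, so the Beltrami identity yields a first integral
    F − y' ∂F/∂y' = C.
Compute ∂F/∂y' = −λ y' / sqrt(1 + y'^2). Then
    y − λ sqrt(1 + y'^2) + λ y'^2 / sqrt(1 + y'^2) = C
    ⇒  y − λ / sqrt(1 + y'^2) = C.
Solving for y' and integrating gives
    (x − a)^2 + (y − b)^2 = λ^2,
a circular arc of radius λ. The constants a, b are determined by the endpoint conditions y(-5) = y(5) = 0, and λ is fixed implicitly by the length constraint
    ∫_{-5}^{5} sqrt(1 + y'^2) dx = L.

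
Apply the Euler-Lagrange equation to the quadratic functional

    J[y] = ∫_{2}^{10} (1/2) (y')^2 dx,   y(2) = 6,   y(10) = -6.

The Lagrangian is L = (1/2) (y')^2.
Compute ∂L/∂y = 0, ∂L/∂y' = y'.
The Euler-Lagrange equation d/dx(∂L/∂y') − ∂L/∂y = 0 reduces to
    y'' = 0.
Its general solution is
    y(x) = A x + B,
with A, B fixed by the endpoint conditions.
Applying the endpoint conditions y(2) = 6 and y(10) = -6: solve A·2 + B = 6 and A·10 + B = -6. Subtracting gives A(10 − 2) = -6 − 6, so A = -3/2, and B = 6 − A·2 = 9. Therefore
    y(x) = (-3/2) x + 9.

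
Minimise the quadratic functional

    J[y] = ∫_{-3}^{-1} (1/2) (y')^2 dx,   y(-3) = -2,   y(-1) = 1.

The Lagrangian is L = (1/2) (y')^2.
Compute ∂L/∂y = 0, ∂L/∂y' = y'.
The Euler-Lagrange equation d/dx(∂L/∂y') − ∂L/∂y = 0 reduces to
    y'' = 0.
Its general solution is
    y(x) = A x + B,
with A, B fixed by the endpoint conditions.
Applying the endpoint conditions y(-3) = -2 and y(-1) = 1: solve A·-3 + B = -2 and A·-1 + B = 1. Subtracting gives A(-1 − -3) = 1 − -2, so A = 3/2, and B = -2 − A·-3 = 5/2. Therefore
    y(x) = (3/2) x + 5/2.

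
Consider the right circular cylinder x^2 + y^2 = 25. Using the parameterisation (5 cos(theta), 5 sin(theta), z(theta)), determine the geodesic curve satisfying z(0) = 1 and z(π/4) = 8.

Parameterise the cylinder of radius R = 5 as
    r(θ) = (5 cos θ, 5 sin θ, z(θ)).
The arc-length element is
    ds = sqrt(25 + (dz/dθ)^2) dθ,
so the Lagrangian is L = sqrt(25 + z'^2).
L depends on z' only, not on z or θ, so ∂L/∂z = 0 and
    ∂L/∂z' = z' / sqrt(25 + z'^2).
The Euler-Lagrange equation gives
    d/dθ( z' / sqrt(25 + z'^2) ) = 0,
so z' is constant. Integrating once:
    z(θ) = a θ + b,
a helix on the cylinder (a straight line when the cylinder is unrolled). The constants a, b are determined by the endpoint conditions.
With endpoint conditions z(0) = 1 and z(π/4) = 8: from z(0) = b we get b = 1, and a·π/4 + 1 = 8 gives a = 28/π, so
    z(θ) = (28/π) θ + 1.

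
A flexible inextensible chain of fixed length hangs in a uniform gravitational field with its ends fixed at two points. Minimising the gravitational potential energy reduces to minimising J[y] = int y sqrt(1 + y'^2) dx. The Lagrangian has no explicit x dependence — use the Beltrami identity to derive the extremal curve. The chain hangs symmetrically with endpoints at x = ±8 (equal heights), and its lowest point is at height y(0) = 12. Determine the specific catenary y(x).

The Lagrangian L(y, y') = y sqrt(1 + y'^2) has no explicit x dependence, so the Beltrami identity applies:
    L − y' ∂L/∂y' = C.
Compute ∂L/∂y' = y · y' / sqrt(1 + y'^2). Then
    L − y' ∂L/∂y'
    = y sqrt(1 + y'^2) − y · y'^2 / sqrt(1 + y'^2)
    = y (1 + y'^2 − y'^2) / sqrt(1 + y'^2)
    = y / sqrt(1 + y'^2) = C.
Squaring gives y^2 = C^2 (1 + y'^2), i.e.
    y'^2 = y^2 / C^2 − 1.
Separating variables,
    dy / sqrt(y^2 − C^2) = dx / C,
and integrating gives arccosh(y / C) = (x − a)/C, so
    y(x) = C cosh((x − a)/C),
the catenary. The constants C and a are fixed by the two endpoint conditions (and, for the hanging-chain problem, the length constraint selects C).
Now fit the given data. The endpoints x = ±8 are symmetric at equal height, so the catenary is even about its minimum: a = 0 and y(x) = C cosh(x/C). The lowest point is y(0) = C cosh(0) = C, and we are told y(0) = 12, so C = 12. Therefore
    y(x) = 12 cosh(x/12),
and at the endpoints
    y(±8) = 12 cosh(8/12).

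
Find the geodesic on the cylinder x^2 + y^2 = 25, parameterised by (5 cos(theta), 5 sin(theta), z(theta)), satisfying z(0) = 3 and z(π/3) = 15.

Parameterise the cylinder of radius R = 5 as
    r(θ) = (5 cos θ, 5 sin θ, z(θ)).
The arc-length element is
    ds = sqrt(25 + (dz/dθ)^2) dθ,
so the Lagrangian is L = sqrt(25 + z'^2).
L depends on z' only, not on z or θ, so ∂L/∂z = 0 and
    ∂L/∂z' = z' / sqrt(25 + z'^2).
The Euler-Lagrange equation gives
    d/dθ( z' / sqrt(25 + z'^2) ) = 0,
so z' is constant. Integrating once:
    z(θ) = a θ + b,
a helix on the cylinder (a straight line when the cylinder is unrolled). The constants a, b are determined by the endpoint conditions.
With endpoint conditions z(0) = 3 and z(π/3) = 15: from z(0) = b we get b = 3, and a·π/3 + 3 = 15 gives a = 36/π, so
    z(θ) = (36/π) θ + 3.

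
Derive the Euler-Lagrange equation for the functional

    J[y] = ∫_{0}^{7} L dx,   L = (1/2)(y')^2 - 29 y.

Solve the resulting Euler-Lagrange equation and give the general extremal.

The Lagrangian is L = (1/2)(y')^2 - 29 y.
∂L/∂y = -29.
∂L/∂y' = y'.
The Euler-Lagrange equation d/dx(∂L/∂y') − ∂L/∂y = 0 becomes:
    y'' + 29 = 0
General solution: y(x) = -(29/2) x^2 + A x + B, where A and B are arbitrary constants fixed by the endpoint conditions.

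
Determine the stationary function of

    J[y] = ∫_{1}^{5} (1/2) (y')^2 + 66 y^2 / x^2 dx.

The Lagrangian is L = (1/2) (y')^2 + 66 y^2 / x^2.
Compute ∂L/∂y = 132y/x^2, ∂L/∂y' = y'.
The Euler-Lagrange equation d/dx(∂L/∂y') − ∂L/∂y = 0 reduces to
    y'' − 132/x^2 · y = 0  (x > 0).
Its general solution is
    y(x) = A x^12 + B x^(-11),
with A, B fixed by the endpoint conditions.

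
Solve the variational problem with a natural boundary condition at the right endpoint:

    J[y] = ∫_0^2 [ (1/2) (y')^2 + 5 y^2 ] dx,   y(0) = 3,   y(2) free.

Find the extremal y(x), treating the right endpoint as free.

The Lagrangian L = (1/2) (y')^2 + 5 y^2 gives
    ∂L/∂y = 10 y,   ∂L/∂y' = y'.
Euler-Lagrange: y'' − 10 y = 0.
With k = sqrt(10), the general solution is
    y(x) = A cosh(sqrt(10) x) + B sinh(sqrt(10) x).
Fixed left endpoint y(0) = 3 ⇒ A = 3.
The right endpoint x = 2 is free, so the natural (transversality) condition is ∂L/∂y' |_{x=2} = 0, i.e. y'(2) = 0.
Compute y'(x) = A k sinh(k x) + B k cosh(k x), so
    y'(2) = A k sinh(k·2) + B k cosh(k·2) = 0
    ⇒ B = −A tanh(k·2) = − 3 tanh(sqrt(10)·2).
Therefore the extremal is
    y(x) = 3 cosh(sqrt(10) x) − 3 tanh(sqrt(10)·2) sinh(sqrt(10) x).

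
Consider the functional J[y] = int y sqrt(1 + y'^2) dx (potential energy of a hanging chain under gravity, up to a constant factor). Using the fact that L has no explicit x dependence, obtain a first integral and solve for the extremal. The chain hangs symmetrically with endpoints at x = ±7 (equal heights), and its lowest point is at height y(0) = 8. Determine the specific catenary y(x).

The Lagrangian L(y, y') = y sqrt(1 + y'^2) has no explicit x dependence, so the Beltrami identity applies:
    L − y' ∂L/∂y' = C.
Compute ∂L/∂y' = y · y' / sqrt(1 + y'^2). Then
    L − y' ∂L/∂y'
    = y sqrt(1 + y'^2) − y · y'^2 / sqrt(1 + y'^2)
    = y (1 + y'^2 − y'^2) / sqrt(1 + y'^2)
    = y / sqrt(1 + y'^2) = C.
Squaring gives y^2 = C^2 (1 + y'^2), i.e.
    y'^2 = y^2 / C^2 − 1.
Separating variables,
    dy / sqrt(y^2 − C^2) = dx / C,
and integrating gives arccosh(y / C) = (x − a)/C, so
    y(x) = C cosh((x − a)/C),
the catenary. The constants C and a are fixed by the two endpoint conditions (and, for the hanging-chain problem, the length constraint selects C).
Now fit the given data. The endpoints x = ±7 are symmetric at equal height, so the catenary is even about its minimum: a = 0 and y(x) = C cosh(x/C). The lowest point is y(0) = C cosh(0) = C, and we are told y(0) = 8, so C = 8. Therefore
    y(x) = 8 cosh(x/8),
and at the endpoints
    y(±7) = 8 cosh(7/8).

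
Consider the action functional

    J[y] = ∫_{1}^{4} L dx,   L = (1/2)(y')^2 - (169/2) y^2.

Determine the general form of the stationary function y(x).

The Lagrangian is L = (1/2)(y')^2 - (169/2) y^2.
∂L/∂y = -169y.
∂L/∂y' = y'.
The Euler-Lagrange equation d/dx(∂L/∂y') − ∂L/∂y = 0 becomes:
    y'' + 169 y = 0
General solution: y(x) = A sin(13x) + B cos(13x), where A and B are arbitrary constants fixed by the endpoint conditions.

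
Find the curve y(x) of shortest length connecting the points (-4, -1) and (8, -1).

Arc-length functional: J[y] = ∫ sqrt(1 + (y')^2) dx.
Lagrangian L = sqrt(1 + (y')^2) has no explicit y dependence, so ∂L/∂y = 0 and the Euler-Lagrange equation gives
    d/dx( y' / sqrt(1 + (y')^2) ) = 0  ⇒  y' / sqrt(1 + (y')^2) = const.
Hence y' is constant, so y(x) is affine.
Fitting the endpoints (-4, -1) and (8, -1):
    slope m = ((-1) − (-1)) / (8 − (-4)) = 0,
    intercept c = (-1) − m·(-4) = -1.
Extremal: y(x) = -1.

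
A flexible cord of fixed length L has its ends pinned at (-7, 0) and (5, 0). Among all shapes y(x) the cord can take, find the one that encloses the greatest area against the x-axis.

Set up the augmented Lagrangian using a multiplier λ for the length constraint:
    F(y, y') = y − λ sqrt(1 + y'^2).
F has no explicit x dependence, so the Beltrami identity yields a first integral
    F − y' ∂F/∂y' = C.
Compute ∂F/∂y' = −λ y' / sqrt(1 + y'^2). Then
    y − λ sqrt(1 + y'^2) + λ y'^2 / sqrt(1 + y'^2) = C
    ⇒  y − λ / sqrt(1 + y'^2) = C.
Solving for y' and integrating gives
    (x − a)^2 + (y − b)^2 = λ^2,
a circular arc of radius λ. The constants a, b are determined by the endpoint conditions y(-7) = y(5) = 0, and λ is fixed implicitly by the length constraint
    ∫_{-7}^{5} sqrt(1 + y'^2) dx = L.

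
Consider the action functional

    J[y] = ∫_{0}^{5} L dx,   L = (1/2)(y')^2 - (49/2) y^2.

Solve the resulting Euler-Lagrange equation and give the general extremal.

The Lagrangian is L = (1/2)(y')^2 - (49/2) y^2.
∂L/∂y = -49y.
∂L/∂y' = y'.
The Euler-Lagrange equation d/dx(∂L/∂y') − ∂L/∂y = 0 becomes:
    y'' + 49 y = 0
General solution: y(x) = A sin(7x) + B cos(7x), where A and B are arbitrary constants fixed by the endpoint conditions.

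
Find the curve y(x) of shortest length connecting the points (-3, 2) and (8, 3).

Arc-length functional: J[y] = ∫ sqrt(1 + (y')^2) dx.
Lagrangian L = sqrt(1 + (y')^2) has no explicit y dependence, so ∂L/∂y = 0 and the Euler-Lagrange equation gives
    d/dx( y' / sqrt(1 + (y')^2) ) = 0  ⇒  y' / sqrt(1 + (y')^2) = const.
Hence y' is constant, so y(x) is affine.
Fitting the endpoints (-3, 2) and (8, 3):
    slope m = (3 − 2) / (8 − (-3)) = 1/11,
    intercept c = 2 − m·(-3) = 25/11.
Extremal: y(x) = (1/11) x + 25/11.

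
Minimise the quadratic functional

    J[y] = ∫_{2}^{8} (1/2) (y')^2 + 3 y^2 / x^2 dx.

The Lagrangian is L = (1/2) (y')^2 + 3 y^2 / x^2.
Compute ∂L/∂y = 6y/x^2, ∂L/∂y' = y'.
The Euler-Lagrange equation d/dx(∂L/∂y') − ∂L/∂y = 0 reduces to
    y'' − 6/x^2 · y = 0  (x > 0).
Its general solution is
    y(x) = A x^3 + B x^(-2),
with A, B fixed by the endpoint conditions.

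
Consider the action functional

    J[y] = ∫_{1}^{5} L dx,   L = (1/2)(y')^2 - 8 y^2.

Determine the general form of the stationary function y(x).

The Lagrangian is L = (1/2)(y')^2 - 8 y^2.
∂L/∂y = -16y.
∂L/∂y' = y'.
The Euler-Lagrange equation d/dx(∂L/∂y') − ∂L/∂y = 0 becomes:
    y'' + 16 y = 0
General solution: y(x) = A sin(4x) + B cos(4x), where A and B are arbitrary constants fixed by the endpoint conditions.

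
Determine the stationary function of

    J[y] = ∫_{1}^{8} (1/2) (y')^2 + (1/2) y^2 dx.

The Lagrangian is L = (1/2) (y')^2 + (1/2) y^2.
Compute ∂L/∂y = y, ∂L/∂y' = y'.
The Euler-Lagrange equation d/dx(∂L/∂y') − ∂L/∂y = 0 reduces to
    y'' − y = 0.
Its general solution is
    y(x) = A e^x + B e^(−x),
with A, B fixed by the endpoint conditions.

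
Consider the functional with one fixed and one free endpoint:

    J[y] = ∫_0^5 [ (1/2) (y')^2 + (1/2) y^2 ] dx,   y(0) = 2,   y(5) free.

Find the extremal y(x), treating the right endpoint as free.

The Lagrangian L = (1/2) (y')^2 + (1/2) y^2 gives
    ∂L/∂y = 1 y,   ∂L/∂y' = y'.
Euler-Lagrange: y'' − y = 0.
With k = 1, the general solution is
    y(x) = A cosh(x) + B sinh(x).
Fixed left endpoint y(0) = 2 ⇒ A = 2.
The right endpoint x = 5 is free, so the natural (transversality) condition is ∂L/∂y' |_{x=5} = 0, i.e. y'(5) = 0.
Compute y'(x) = A k sinh(k x) + B k cosh(k x), so
    y'(5) = A k sinh(k·5) + B k cosh(k·5) = 0
    ⇒ B = −A tanh(k·5) = − 2 tanh(1·5).
Therefore the extremal is
    y(x) = 2 cosh(1 x) − 2 tanh(1·5) sinh(1 x).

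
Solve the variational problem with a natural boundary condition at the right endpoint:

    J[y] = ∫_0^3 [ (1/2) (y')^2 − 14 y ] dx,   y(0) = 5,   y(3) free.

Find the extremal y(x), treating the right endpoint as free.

The Lagrangian L = (1/2) (y')^2 − 14 y gives
    ∂L/∂y = −14,   ∂L/∂y' = y'.
Euler-Lagrange: d/dx(y') − (−14) = 0, i.e. y'' + 14 = 0, so
    y(x) = −(14/2) x^2 + C1 x + C2.
Fixed left endpoint y(0) = 5 ⇒ C2 = 5.
The right endpoint x = 3 is free, so the natural (transversality) condition is ∂L/∂y' |_{x=3} = 0, i.e. y'(3) = 0.
Compute y'(x) = −14 x + C1, so y'(3) = −42 + C1 = 0 ⇒ C1 = 42.
Therefore the extremal is
    y(x) = −7 x^2 + 42 x + 5.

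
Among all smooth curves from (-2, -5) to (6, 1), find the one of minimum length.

Arc-length functional: J[y] = ∫ sqrt(1 + (y')^2) dx.
Lagrangian L = sqrt(1 + (y')^2) has no explicit y dependence, so ∂L/∂y = 0 and the Euler-Lagrange equation gives
    d/dx( y' / sqrt(1 + (y')^2) ) = 0  ⇒  y' / sqrt(1 + (y')^2) = const.
Hence y' is constant, so y(x) is affine.
Fitting the endpoints (-2, -5) and (6, 1):
    slope m = (1 − (-5)) / (6 − (-2)) = 3/4,
    intercept c = (-5) − m·(-2) = -7/2.
Extremal: y(x) = (3/4) x - 7/2.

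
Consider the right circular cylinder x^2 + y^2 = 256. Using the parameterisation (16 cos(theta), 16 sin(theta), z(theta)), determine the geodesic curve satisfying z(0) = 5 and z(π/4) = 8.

Parameterise the cylinder of radius R = 16 as
    r(θ) = (16 cos θ, 16 sin θ, z(θ)).
The arc-length element is
    ds = sqrt(256 + (dz/dθ)^2) dθ,
so the Lagrangian is L = sqrt(256 + z'^2).
L depends on z' only, not on z or θ, so ∂L/∂z = 0 and
    ∂L/∂z' = z' / sqrt(256 + z'^2).
The Euler-Lagrange equation gives
    d/dθ( z' / sqrt(256 + z'^2) ) = 0,
so z' is constant. Integrating once:
    z(θ) = a θ + b,
a helix on the cylinder (a straight line when the cylinder is unrolled). The constants a, b are determined by the endpoint conditions.
With endpoint conditions z(0) = 5 and z(π/4) = 8: from z(0) = b we get b = 5, and a·π/4 + 5 = 8 gives a = 12/π, so
    z(θ) = (12/π) θ + 5.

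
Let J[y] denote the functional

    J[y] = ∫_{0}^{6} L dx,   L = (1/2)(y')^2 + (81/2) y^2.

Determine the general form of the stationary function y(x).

The Lagrangian is L = (1/2)(y')^2 + (81/2) y^2.
∂L/∂y = 81y.
∂L/∂y' = y'.
The Euler-Lagrange equation d/dx(∂L/∂y') − ∂L/∂y = 0 becomes:
    y'' - 81 y = 0
General solution: y(x) = A e^(9x) + B e^(-9x), where A and B are arbitrary constants fixed by the endpoint conditions.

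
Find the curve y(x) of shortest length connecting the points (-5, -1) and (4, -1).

Arc-length functional: J[y] = ∫ sqrt(1 + (y')^2) dx.
Lagrangian L = sqrt(1 + (y')^2) has no explicit y dependence, so ∂L/∂y = 0 and the Euler-Lagrange equation gives
    d/dx( y' / sqrt(1 + (y')^2) ) = 0  ⇒  y' / sqrt(1 + (y')^2) = const.
Hence y' is constant, so y(x) is affine.
Fitting the endpoints (-5, -1) and (4, -1):
    slope m = ((-1) − (-1)) / (4 − (-5)) = 0,
    intercept c = (-1) − m·(-5) = -1.
Extremal: y(x) = -1.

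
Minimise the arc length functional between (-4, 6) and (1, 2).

Arc-length functional: J[y] = ∫ sqrt(1 + (y')^2) dx.
Lagrangian L = sqrt(1 + (y')^2) has no explicit y dependence, so ∂L/∂y = 0 and the Euler-Lagrange equation gives
    d/dx( y' / sqrt(1 + (y')^2) ) = 0  ⇒  y' / sqrt(1 + (y')^2) = const.
Hence y' is constant, so y(x) is affine.
Fitting the endpoints (-4, 6) and (1, 2):
    slope m = (2 − 6) / (1 − (-4)) = -4/5,
    intercept c = 6 − m·(-4) = 14/5.
Extremal: y(x) = (-4/5) x + 14/5.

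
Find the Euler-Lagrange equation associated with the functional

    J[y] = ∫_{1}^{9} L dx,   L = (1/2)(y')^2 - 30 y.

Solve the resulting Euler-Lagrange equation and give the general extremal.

The Lagrangian is L = (1/2)(y')^2 - 30 y.
∂L/∂y = -30.
∂L/∂y' = y'.
The Euler-Lagrange equation d/dx(∂L/∂y') − ∂L/∂y = 0 becomes:
    y'' + 30 = 0
General solution: y(x) = -15 x^2 + A x + B, where A and B are arbitrary constants fixed by the endpoint conditions.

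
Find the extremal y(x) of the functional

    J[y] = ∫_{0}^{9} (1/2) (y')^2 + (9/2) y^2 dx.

The Lagrangian is L = (1/2) (y')^2 + (9/2) y^2.
Compute ∂L/∂y = 9y, ∂L/∂y' = y'.
The Euler-Lagrange equation d/dx(∂L/∂y') − ∂L/∂y = 0 reduces to
    y'' − 9 y = 0.
Its general solution is
    y(x) = A e^(3x) + B e^(−3x),
with A, B fixed by the endpoint conditions.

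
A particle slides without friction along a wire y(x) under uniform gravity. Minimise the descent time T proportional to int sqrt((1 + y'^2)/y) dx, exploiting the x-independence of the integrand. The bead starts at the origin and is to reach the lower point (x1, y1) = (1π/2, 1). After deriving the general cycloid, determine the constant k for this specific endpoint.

The Lagrangian L = sqrt((1 + y'^2) / y) has no explicit x dependence, so the Beltrami identity applies:
    L − y' ∂L/∂y' = C.
Compute ∂L/∂y' = y' / sqrt(y (1 + y'^2)).
Substitute:
    sqrt((1 + y'^2)/y) − y'·y' / sqrt(y (1 + y'^2))
    = (1 + y'^2) / sqrt(y (1 + y'^2)) − y'^2 / sqrt(y (1 + y'^2))
    = 1 / sqrt(y (1 + y'^2)) = C.
Squaring and rearranging gives the first integral
    y (1 + y'^2) = 1/C^2 =: k   (constant).
Solving this first-order ODE by the substitution
    y = (k/2)(1 − cos θ)
yields the cycloid parameterisation
    x(θ) = (k/2)(θ − sin θ),   y(θ) = (k/2)(1 − cos θ).
The constant k is fixed by the endpoint condition.
Now fit the given lower endpoint (x1, y1) = (1π/2, 1). At the bottom of the first arch (θ = π), the parametric equations give
    y(π) = (k/2)(1 − cos π) = k,
    x(π) = (k/2)(π − sin π) = kπ/2.
Matching y(π) = 1 gives k = 1, consistent with x(π) = 1π/2. Therefore the specific cycloid is
    x(θ) = (1/2)(θ − sin θ),   y(θ) = (1/2)(1 − cos θ).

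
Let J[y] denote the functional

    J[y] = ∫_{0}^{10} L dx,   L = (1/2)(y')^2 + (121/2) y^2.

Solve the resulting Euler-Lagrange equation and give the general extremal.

The Lagrangian is L = (1/2)(y')^2 + (121/2) y^2.
∂L/∂y = 121y.
∂L/∂y' = y'.
The Euler-Lagrange equation d/dx(∂L/∂y') − ∂L/∂y = 0 becomes:
    y'' - 121 y = 0
General solution: y(x) = A e^(11x) + B e^(-11x), where A and B are arbitrary constants fixed by the endpoint conditions.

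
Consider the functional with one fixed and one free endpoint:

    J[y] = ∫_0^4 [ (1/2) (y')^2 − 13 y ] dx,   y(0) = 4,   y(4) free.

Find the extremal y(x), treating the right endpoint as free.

The Lagrangian L = (1/2) (y')^2 − 13 y gives
    ∂L/∂y = −13,   ∂L/∂y' = y'.
Euler-Lagrange: d/dx(y') − (−13) = 0, i.e. y'' + 13 = 0, so
    y(x) = −(13/2) x^2 + C1 x + C2.
Fixed left endpoint y(0) = 4 ⇒ C2 = 4.
The right endpoint x = 4 is free, so the natural (transversality) condition is ∂L/∂y' |_{x=4} = 0, i.e. y'(4) = 0.
Compute y'(x) = −13 x + C1, so y'(4) = −52 + C1 = 0 ⇒ C1 = 52.
Therefore the extremal is
    y(x) = −(13/2) x^2 + 52 x + 4.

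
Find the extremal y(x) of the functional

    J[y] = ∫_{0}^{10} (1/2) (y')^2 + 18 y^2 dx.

The Lagrangian is L = (1/2) (y')^2 + 18 y^2.
Compute ∂L/∂y = 36y, ∂L/∂y' = y'.
The Euler-Lagrange equation d/dx(∂L/∂y') − ∂L/∂y = 0 reduces to
    y'' − 36 y = 0.
Its general solution is
    y(x) = A e^(6x) + B e^(−6x),
with A, B fixed by the endpoint conditions.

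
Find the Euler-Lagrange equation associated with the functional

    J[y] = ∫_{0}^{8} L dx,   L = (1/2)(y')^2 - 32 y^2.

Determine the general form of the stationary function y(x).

The Lagrangian is L = (1/2)(y')^2 - 32 y^2.
∂L/∂y = -64y.
∂L/∂y' = y'.
The Euler-Lagrange equation d/dx(∂L/∂y') − ∂L/∂y = 0 becomes:
    y'' + 64 y = 0
General solution: y(x) = A sin(8x) + B cos(8x), where A and B are arbitrary constants fixed by the endpoint conditions.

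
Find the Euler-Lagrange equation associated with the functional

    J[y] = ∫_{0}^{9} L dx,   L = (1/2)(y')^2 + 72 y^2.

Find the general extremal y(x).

The Lagrangian is L = (1/2)(y')^2 + 72 y^2.
∂L/∂y = 144y.
∂L/∂y' = y'.
The Euler-Lagrange equation d/dx(∂L/∂y') − ∂L/∂y = 0 becomes:
    y'' - 144 y = 0
General solution: y(x) = A e^(12x) + B e^(-12x), where A and B are arbitrary constants fixed by the endpoint conditions.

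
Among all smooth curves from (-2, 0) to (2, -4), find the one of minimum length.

Arc-length functional: J[y] = ∫ sqrt(1 + (y')^2) dx.
Lagrangian L = sqrt(1 + (y')^2) has no explicit y dependence, so ∂L/∂y = 0 and the Euler-Lagrange equation gives
    d/dx( y' / sqrt(1 + (y')^2) ) = 0  ⇒  y' / sqrt(1 + (y')^2) = const.
Hence y' is constant, so y(x) is affine.
Fitting the endpoints (-2, 0) and (2, -4):
    slope m = ((-4) − 0) / (2 − (-2)) = -1,
    intercept c = 0 − m·(-2) = -2.
Extremal: y(x) = -x - 2.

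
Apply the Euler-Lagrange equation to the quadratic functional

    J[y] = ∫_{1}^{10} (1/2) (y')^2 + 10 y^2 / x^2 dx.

The Lagrangian is L = (1/2) (y')^2 + 10 y^2 / x^2.
Compute ∂L/∂y = 20y/x^2, ∂L/∂y' = y'.
The Euler-Lagrange equation d/dx(∂L/∂y') − ∂L/∂y = 0 reduces to
    y'' − 20/x^2 · y = 0  (x > 0).
Its general solution is
    y(x) = A x^5 + B x^(-4),
with A, B fixed by the endpoint conditions.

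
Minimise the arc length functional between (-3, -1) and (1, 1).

Arc-length functional: J[y] = ∫ sqrt(1 + (y')^2) dx.
Lagrangian L = sqrt(1 + (y')^2) has no explicit y dependence, so ∂L/∂y = 0 and the Euler-Lagrange equation gives
    d/dx( y' / sqrt(1 + (y')^2) ) = 0  ⇒  y' / sqrt(1 + (y')^2) = const.
Hence y' is constant, so y(x) is affine.
Fitting the endpoints (-3, -1) and (1, 1):
    slope m = (1 − (-1)) / (1 − (-3)) = 1/2,
    intercept c = (-1) − m·(-3) = 1/2.
Extremal: y(x) = (1/2) x + 1/2.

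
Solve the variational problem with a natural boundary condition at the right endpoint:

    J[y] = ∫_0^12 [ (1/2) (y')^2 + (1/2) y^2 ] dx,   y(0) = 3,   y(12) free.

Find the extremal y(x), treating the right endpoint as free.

The Lagrangian L = (1/2) (y')^2 + (1/2) y^2 gives
    ∂L/∂y = 1 y,   ∂L/∂y' = y'.
Euler-Lagrange: y'' − y = 0.
With k = 1, the general solution is
    y(x) = A cosh(x) + B sinh(x).
Fixed left endpoint y(0) = 3 ⇒ A = 3.
The right endpoint x = 12 is free, so the natural (transversality) condition is ∂L/∂y' |_{x=12} = 0, i.e. y'(12) = 0.
Compute y'(x) = A k sinh(k x) + B k cosh(k x), so
    y'(12) = A k sinh(k·12) + B k cosh(k·12) = 0
    ⇒ B = −A tanh(k·12) = − 3 tanh(1·12).
Therefore the extremal is
    y(x) = 3 cosh(1 x) − 3 tanh(1·12) sinh(1 x).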